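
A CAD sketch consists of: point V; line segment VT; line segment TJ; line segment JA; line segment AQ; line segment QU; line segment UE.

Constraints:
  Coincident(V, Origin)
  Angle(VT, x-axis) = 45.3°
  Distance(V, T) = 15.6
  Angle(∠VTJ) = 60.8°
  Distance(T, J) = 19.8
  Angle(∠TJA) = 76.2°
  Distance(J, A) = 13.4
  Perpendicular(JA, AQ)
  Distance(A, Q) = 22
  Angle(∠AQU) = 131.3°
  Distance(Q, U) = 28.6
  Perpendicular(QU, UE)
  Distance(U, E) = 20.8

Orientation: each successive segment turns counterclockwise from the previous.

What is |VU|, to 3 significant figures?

40.4

V is at the origin; VT runs at 45.3° with length 15.6, so T = (11.0, 11.1). ∠VTJ = 60.8° gives TJ at 164° from the x-axis; with |TJ| = 19.8, J = (-8.11, 16.4). ∠TJA = 76.2° gives JA at -91.7° from the x-axis; with |JA| = 13.4, A = (-8.50, 2.99). The perpendicularity gives AQ at right angles to JA, so AQ runs at -1.70°; with |AQ| = 22.0, Q = (13.5, 2.33). ∠AQU = 131.3° gives QU at 47.0° from the x-axis; with |QU| = 28.6, U = (33.0, 23.2). Then |VU| = |U − V| = 40.4.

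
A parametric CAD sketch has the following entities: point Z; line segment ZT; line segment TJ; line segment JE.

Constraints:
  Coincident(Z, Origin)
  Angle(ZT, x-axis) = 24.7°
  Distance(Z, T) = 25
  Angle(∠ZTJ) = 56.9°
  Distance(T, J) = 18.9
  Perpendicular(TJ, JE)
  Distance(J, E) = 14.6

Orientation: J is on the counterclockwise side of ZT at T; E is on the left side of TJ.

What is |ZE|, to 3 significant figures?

8.23

Z is at the origin; ZT runs at 24.7° with length 25.0, so T = 25.0·(cos 24.7°, sin 24.7°) = (22.7, 10.4). ∠ZTJ = 56.9°, so TJ runs at 24.7° + (180° − 56.9°) = 148° from the x-axis; with |TJ| = 18.9, J = T + 18.9·(cos 148°, sin 148°) = (6.72, 20.5). The perpendicularity gives JE at right angles to TJ; with |JE| = 14.6 on the left of TJ, E = J + 14.6·(-0.533, -0.846) = (-1.06, 8.16). Then |ZE| = |E − Z| = 8.23.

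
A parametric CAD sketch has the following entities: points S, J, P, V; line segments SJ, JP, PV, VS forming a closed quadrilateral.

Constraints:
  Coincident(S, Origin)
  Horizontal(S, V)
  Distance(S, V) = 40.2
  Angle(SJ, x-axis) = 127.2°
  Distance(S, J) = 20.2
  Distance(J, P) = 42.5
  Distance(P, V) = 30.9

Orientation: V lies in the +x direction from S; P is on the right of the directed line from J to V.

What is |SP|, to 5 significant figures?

22.315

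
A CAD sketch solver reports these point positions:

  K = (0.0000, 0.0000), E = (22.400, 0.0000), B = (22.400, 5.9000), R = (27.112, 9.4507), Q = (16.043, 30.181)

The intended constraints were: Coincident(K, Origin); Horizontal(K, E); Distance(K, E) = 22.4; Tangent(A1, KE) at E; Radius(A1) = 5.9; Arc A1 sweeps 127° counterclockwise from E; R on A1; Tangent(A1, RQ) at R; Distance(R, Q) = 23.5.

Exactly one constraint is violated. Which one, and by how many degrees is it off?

Tangent(A1, RQ) at R — off by 8.90°.

K = (0.00, 0.00) ✓; K.y = 0.00, E.y = 0.00 ✓; |KE| = 22.40 ✓; ∠(BE, EK) = 90.00° ✓; |BE| = 5.900 ✓; bearing(B→R) − bearing(B→E) = 127.0° ✓; |BR| = 5.900 ✓; ∠(BR, RQ) = 98.90° ✗; |RQ| = 23.50 ✓.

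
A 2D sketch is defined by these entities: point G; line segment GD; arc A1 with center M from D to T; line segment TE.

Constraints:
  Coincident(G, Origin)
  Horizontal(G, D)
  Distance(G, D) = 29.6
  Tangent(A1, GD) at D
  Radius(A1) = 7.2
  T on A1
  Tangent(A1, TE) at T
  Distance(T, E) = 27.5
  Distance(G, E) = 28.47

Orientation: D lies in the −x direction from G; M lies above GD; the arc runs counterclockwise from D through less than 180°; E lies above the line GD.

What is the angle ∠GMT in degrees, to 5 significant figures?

17.631°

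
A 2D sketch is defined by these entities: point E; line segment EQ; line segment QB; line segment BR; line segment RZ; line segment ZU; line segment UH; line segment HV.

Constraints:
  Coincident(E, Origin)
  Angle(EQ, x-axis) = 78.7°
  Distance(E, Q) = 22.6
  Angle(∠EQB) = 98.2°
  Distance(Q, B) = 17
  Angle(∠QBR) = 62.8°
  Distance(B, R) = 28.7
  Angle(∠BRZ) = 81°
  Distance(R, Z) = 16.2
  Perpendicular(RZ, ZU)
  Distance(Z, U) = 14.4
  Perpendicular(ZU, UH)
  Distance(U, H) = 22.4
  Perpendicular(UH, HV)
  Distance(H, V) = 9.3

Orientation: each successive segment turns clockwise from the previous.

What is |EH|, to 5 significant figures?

21.164

The perpendicularity gives ZU at right angles to RZ, so ZU runs at 50.700°; with |ZU| = 14.4, U = (3.5080, 17.867). ZU is perpendicular to UH, so UH runs at -39.300°; with |UH| = 22.4, H = (20.842, 3.6794). Then |EH| = |H − E| = 21.164.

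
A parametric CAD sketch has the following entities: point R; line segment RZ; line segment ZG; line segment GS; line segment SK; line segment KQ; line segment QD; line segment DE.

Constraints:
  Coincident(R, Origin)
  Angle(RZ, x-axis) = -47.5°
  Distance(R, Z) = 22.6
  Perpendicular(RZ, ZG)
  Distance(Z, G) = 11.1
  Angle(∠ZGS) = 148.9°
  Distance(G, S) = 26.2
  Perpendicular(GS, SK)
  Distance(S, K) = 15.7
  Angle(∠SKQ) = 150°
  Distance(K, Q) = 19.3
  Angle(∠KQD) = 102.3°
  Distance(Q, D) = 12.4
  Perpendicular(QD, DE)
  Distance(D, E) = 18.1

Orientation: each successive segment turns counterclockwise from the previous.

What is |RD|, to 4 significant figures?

4.389

∠SKQ = 150.0° gives KQ at -166.4° from the x-axis; with |KQ| = 19.3, Q = (-2.971, 15.87). ∠KQD = 102.3° gives QD at -88.70° from the x-axis; with |QD| = 12.4, D = (-2.689, 3.468). Then |RD| = |D − R| = 4.389.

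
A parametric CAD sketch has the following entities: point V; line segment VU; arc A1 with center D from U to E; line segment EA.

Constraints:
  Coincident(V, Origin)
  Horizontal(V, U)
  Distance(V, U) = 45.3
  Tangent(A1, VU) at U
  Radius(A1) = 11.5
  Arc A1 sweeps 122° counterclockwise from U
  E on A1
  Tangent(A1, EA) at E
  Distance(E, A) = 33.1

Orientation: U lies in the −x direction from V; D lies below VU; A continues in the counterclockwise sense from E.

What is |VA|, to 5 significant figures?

59.097

V is at the origin; VU is horizontal with |VU| = 45.3 and U on the −x side, so U = (-45.300, 0.0000). Tangency of A1 to VU means the radius DU is perpendicular to VU, so D = U + (0, -11.5) = (-45.300, -11.500). On A1, U sits at bearing 90° from D; a 122° counterclockwise sweep puts E at bearing 212°, so E = D + 11.5·(cos 212°, sin 212°) = (-55.053, -17.594). A1 meets EA tangentially, so DE is at right angles to EA, so EA runs along (−sin 212°, cos 212°); with |EA| = 33.1, A = (-37.512, -45.664). Then |VA| = |A − V| = 59.097.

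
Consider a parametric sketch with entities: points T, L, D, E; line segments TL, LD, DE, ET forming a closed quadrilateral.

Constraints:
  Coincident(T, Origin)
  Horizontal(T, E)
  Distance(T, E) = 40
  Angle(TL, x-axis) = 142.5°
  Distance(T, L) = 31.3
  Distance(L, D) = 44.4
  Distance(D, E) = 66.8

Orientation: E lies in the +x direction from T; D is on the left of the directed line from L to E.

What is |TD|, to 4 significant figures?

54.72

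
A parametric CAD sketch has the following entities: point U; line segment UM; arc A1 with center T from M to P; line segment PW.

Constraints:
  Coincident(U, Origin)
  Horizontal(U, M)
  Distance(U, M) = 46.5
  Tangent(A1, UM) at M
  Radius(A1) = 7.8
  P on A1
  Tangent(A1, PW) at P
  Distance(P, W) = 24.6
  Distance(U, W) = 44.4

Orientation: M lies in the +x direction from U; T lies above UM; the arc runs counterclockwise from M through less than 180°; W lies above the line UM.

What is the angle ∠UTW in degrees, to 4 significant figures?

67.85°

U is at the origin; UM is horizontal with |UM| = 46.5 and M on the +x side, so M = (46.50, 0.000). Since A1 is tangent to UM there, TM ⟂ UM, so T = M + (0, 7.8) = (46.50, 7.800). Since TP ⟂ PW (tangency), |TW| = √(7.8² + 24.6²) = 25.81 regardless of where P sits on A1. So W lies on both circle(U, 44.4) and circle(T, 25.81); the above-UM intersection is W = (32.95, 29.76). P is the foot of the tangent from W: P = (51.59, 13.71).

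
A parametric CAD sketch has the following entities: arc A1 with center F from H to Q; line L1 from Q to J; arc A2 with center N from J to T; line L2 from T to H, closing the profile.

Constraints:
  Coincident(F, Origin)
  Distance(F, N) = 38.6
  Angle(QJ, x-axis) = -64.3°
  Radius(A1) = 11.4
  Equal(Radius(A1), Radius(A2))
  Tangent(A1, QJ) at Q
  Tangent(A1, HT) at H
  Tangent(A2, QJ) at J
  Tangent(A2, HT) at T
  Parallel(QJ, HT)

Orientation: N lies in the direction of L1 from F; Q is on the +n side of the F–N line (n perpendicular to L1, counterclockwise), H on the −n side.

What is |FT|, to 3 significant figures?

40.2

The slot axis is L1's direction at -64.3°, so u = (cos -64.3°, sin -64.3°) = (0.434, -0.901) and n = (−sin -64.3°, cos -64.3°) = (0.901, 0.434). F is at the origin and N lies 38.6 along u from F, so N = 38.6·u = (16.7, -34.8). Tangency of A1 to both parallel lines with radius 11.4 puts Q and H at F ± 11.4·n: Q = (10.3, 4.94), H = (-10.3, -4.94). Equal radii place J and T the same way about N: J = N + 11.4·n = (27.0, -29.8), T = N − 11.4·n = (6.47, -39.7). Then |FT| = |T − F| = 40.2.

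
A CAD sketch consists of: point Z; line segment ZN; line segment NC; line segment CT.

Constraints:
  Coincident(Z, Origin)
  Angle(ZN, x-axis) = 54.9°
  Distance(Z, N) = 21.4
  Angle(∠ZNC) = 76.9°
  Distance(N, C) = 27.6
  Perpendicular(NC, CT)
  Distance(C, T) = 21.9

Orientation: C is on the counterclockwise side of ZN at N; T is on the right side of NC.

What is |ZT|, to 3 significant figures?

48.4

∠ZNC = 76.9°, so NC runs at 54.9° + (180° − 76.9°) = 158° from the x-axis; with |NC| = 27.6, C = N + 27.6·(cos 158°, sin 158°) = (-13.3, 27.8). NC is perpendicular to CT; with |CT| = 21.9 on the right of NC, T = C + 21.9·(0.375, 0.927) = (-5.08, 48.2). Then |ZT| = |T − Z| = 48.4.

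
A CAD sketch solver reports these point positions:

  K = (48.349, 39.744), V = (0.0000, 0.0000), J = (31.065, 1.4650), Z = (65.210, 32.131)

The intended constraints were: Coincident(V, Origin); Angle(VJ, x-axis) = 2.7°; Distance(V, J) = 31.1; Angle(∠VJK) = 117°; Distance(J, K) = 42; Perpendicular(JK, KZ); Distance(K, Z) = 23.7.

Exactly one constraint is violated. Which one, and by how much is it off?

Distance(K, Z) = 23.7 — off by 5.20.

V = (0.00, 0.00) ✓; VJ at 2.700° ✓; |VJ| = 31.10 ✓; ∠VJK = 117.0° ✓; |JK| = 42.00 ✓; ∠(JK, KZ) = 90.00° ✓; |KZ| = 18.50 ✗.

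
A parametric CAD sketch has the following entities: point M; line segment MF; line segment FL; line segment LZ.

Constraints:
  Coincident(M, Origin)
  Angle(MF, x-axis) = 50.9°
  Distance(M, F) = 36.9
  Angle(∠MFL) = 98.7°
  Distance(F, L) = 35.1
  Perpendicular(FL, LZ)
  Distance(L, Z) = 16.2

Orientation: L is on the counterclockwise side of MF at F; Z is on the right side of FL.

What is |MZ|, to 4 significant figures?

66.56

M is at the origin; MF runs at 50.9° with length 36.9, so F = 36.9·(cos 50.9°, sin 50.9°) = (23.27, 28.64). ∠MFL = 98.7°, so FL runs at 50.9° + (180° − 98.7°) = 132.2° from the x-axis; with |FL| = 35.1, L = F + 35.1·(cos 132.2°, sin 132.2°) = (-0.3055, 54.64). FL ⟂ LZ; with |LZ| = 16.2 on the right of FL, Z = L + 16.2·(0.7408, 0.6717) = (11.70, 65.52). Then |MZ| = |Z − M| = 66.56.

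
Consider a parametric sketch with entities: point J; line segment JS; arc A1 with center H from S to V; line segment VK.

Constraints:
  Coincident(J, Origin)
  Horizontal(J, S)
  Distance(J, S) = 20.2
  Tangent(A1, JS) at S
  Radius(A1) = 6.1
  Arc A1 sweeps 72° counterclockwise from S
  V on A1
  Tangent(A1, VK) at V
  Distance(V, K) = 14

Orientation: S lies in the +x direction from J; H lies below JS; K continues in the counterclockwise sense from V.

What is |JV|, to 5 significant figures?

15.003

A1 meets JS tangentially, so HS is at right angles to JS, so H = S + (0, -6.1) = (20.200, -6.1000). On A1, S sits at bearing 90° from H; a 72° counterclockwise sweep puts V at bearing 162°, so V = H + 6.1·(cos 162°, sin 162°) = (14.399, -4.2150). Then |JV| = |V − J| = 15.003.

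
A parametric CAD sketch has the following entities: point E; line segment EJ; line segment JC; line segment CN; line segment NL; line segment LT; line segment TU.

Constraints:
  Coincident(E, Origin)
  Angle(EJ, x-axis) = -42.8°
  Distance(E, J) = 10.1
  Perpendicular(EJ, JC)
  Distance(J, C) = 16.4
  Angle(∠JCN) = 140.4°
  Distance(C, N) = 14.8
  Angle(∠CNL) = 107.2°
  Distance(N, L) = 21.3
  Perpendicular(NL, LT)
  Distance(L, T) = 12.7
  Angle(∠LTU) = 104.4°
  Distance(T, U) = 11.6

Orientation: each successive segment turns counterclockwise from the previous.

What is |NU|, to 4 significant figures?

18.55

E is at the origin; EJ runs at -42.8° with length 10.1, so J = (7.411, -6.862). EJ ⟂ JC, so JC runs at 47.20°; with |JC| = 16.4, C = (18.55, 5.171). ∠JCN = 140.4° gives CN at 86.80° from the x-axis; with |CN| = 14.8, N = (19.38, 19.95). ∠CNL = 107.2° gives NL at 159.6° from the x-axis; with |NL| = 21.3, L = (-0.5844, 27.37). The perpendicularity gives LT at right angles to NL, so LT runs at -110.4°; with |LT| = 12.7, T = (-5.011, 15.47). ∠LTU = 104.4° gives TU at -34.80° from the x-axis; with |TU| = 11.6, U = (4.514, 8.849). Then |NU| = |U − N| = 18.55.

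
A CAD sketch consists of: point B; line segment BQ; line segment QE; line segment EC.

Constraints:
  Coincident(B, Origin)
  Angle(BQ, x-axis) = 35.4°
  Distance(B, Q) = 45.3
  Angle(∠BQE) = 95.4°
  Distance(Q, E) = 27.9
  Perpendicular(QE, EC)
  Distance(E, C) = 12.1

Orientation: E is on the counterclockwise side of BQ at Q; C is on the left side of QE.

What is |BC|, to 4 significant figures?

46.08

∠BQE = 95.4°, so QE runs at 35.4° + (180° − 95.4°) = 120.0° from the x-axis; with |QE| = 27.9, E = Q + 27.9·(cos 120.0°, sin 120.0°) = (22.98, 50.40). QE is perpendicular to EC; with |EC| = 12.1 on the left of QE, C = E + 12.1·(-0.8660, -0.5000) = (12.50, 44.35). Then |BC| = |C − B| = 46.08.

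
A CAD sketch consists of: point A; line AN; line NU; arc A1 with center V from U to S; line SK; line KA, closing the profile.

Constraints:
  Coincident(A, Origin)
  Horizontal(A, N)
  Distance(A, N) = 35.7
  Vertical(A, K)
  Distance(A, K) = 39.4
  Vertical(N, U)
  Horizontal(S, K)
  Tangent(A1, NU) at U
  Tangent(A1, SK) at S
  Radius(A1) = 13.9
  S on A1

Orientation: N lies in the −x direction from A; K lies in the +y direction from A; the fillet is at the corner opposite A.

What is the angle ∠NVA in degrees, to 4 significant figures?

69.12°

A is at the origin; AN is horizontal with |AN| = 35.7 and N on the −x side, so N = (-35.70, 0.000). AK is vertical with |AK| = 39.4 and K on the +y side, so K = (0.000, 39.40). The virtual corner opposite A is at (-35.70, 39.40). Since A1 is tangent to NU there, VU ⟂ NU and A1 meets SK tangentially, so VS is at right angles to SK, with radius 13.9, so the center V sits 13.9 in from both sides at V = (-21.80, 25.50). Then cos ∠NVA = VN·VA / (|VN||VA|), giving 69.12°.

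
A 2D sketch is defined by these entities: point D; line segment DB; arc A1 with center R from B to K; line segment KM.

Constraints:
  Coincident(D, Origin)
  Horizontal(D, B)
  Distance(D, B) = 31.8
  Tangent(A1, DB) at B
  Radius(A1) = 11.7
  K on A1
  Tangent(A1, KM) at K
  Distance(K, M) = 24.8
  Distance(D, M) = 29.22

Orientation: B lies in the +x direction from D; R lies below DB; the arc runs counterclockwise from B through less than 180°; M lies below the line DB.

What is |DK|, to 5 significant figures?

22.403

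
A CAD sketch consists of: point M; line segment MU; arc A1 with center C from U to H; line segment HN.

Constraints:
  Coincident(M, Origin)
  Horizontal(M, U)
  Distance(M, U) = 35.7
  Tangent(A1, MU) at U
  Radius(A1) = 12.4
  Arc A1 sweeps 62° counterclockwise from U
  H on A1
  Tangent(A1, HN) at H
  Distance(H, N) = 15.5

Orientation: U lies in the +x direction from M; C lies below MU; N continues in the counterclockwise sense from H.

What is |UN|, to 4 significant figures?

27.25

On A1, U sits at bearing 90° from C; a 62° counterclockwise sweep puts H at bearing 152°, so H = C + 12.4·(cos 152°, sin 152°) = (24.75, -6.579). The tangent condition forces CH to be normal to HN, so HN runs along (−sin 152°, cos 152°); with |HN| = 15.5, N = (17.47, -20.26). Then |UN| = |N − U| = 27.25.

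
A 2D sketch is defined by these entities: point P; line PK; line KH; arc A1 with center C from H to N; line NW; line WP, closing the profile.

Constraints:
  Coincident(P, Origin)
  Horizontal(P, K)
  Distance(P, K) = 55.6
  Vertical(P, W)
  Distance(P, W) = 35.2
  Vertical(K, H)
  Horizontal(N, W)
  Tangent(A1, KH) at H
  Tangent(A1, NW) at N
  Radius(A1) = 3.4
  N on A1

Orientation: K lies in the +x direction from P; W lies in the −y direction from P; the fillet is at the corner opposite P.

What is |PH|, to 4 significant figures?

64.05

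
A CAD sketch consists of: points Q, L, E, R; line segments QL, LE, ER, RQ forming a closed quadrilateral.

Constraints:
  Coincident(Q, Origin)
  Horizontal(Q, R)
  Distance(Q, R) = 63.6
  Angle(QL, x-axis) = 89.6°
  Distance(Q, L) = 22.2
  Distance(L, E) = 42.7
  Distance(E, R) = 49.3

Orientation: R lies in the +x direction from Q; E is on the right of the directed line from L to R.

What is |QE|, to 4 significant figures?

24.19

Q is at the origin; QR is horizontal with |QR| = 63.6 and R in +x, so R = (63.6, 0). QL runs at 89.6° with |QL| = 22.2, so L = (0.1550, 22.20). E is determined by |LE| = 42.7 and |ER| = 49.3 together: it lies at the intersection of circle(L, 42.7) and circle(R, 49.3). With |LR| = 67.22, the foot of the radical line on LR is 29.09 from L and the perpendicular offset is √(42.7² − 29.09²) = 31.26. Taking the right-of-LR solution: E = (17.29, -16.91).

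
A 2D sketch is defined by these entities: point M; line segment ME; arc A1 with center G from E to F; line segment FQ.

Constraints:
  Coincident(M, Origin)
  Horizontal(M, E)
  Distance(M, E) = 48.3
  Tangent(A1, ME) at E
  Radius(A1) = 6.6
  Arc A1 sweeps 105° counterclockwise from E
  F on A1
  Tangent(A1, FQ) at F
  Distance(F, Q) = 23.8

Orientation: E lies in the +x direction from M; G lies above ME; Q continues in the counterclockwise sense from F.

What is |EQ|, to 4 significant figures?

31.30

M is at the origin; M and E share the same y with |ME| = 48.3 and E on the +x side, so E = (48.30, 0.000). The tangent condition forces GE to be normal to ME, so G = E + (0, 6.6) = (48.30, 6.600). On A1, E sits at bearing -90° from G; a 105° counterclockwise sweep puts F at bearing 15°, so F = G + 6.6·(cos 15°, sin 15°) = (54.68, 8.308). The tangent condition forces GF to be normal to FQ, so FQ runs along (−sin 15°, cos 15°); with |FQ| = 23.8, Q = (48.52, 31.30). Then |EQ| = |Q − E| = 31.30.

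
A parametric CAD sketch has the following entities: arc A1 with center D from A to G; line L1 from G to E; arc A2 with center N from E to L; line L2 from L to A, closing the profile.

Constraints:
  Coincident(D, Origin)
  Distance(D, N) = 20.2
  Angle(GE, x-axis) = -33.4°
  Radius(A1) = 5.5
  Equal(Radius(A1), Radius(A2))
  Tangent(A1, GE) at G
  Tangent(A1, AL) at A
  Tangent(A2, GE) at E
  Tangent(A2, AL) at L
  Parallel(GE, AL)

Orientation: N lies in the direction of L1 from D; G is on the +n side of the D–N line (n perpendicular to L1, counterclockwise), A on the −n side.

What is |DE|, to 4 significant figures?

20.94

The slot axis is L1's direction at -33.4°, so u = (cos -33.4°, sin -33.4°) = (0.8348, -0.5505) and n = (−sin -33.4°, cos -33.4°) = (0.5505, 0.8348). D is at the origin and N lies 20.2 along u from D, so N = 20.2·u = (16.86, -11.12). Tangency of A1 to both parallel lines with radius 5.5 puts G and A at D ± 5.5·n: G = (3.028, 4.592), A = (-3.028, -4.592). Equal radii place E and L the same way about N: E = N + 5.5·n = (19.89, -6.528), L = N − 5.5·n = (13.84, -15.71). Then |DE| = |E − D| = 20.94.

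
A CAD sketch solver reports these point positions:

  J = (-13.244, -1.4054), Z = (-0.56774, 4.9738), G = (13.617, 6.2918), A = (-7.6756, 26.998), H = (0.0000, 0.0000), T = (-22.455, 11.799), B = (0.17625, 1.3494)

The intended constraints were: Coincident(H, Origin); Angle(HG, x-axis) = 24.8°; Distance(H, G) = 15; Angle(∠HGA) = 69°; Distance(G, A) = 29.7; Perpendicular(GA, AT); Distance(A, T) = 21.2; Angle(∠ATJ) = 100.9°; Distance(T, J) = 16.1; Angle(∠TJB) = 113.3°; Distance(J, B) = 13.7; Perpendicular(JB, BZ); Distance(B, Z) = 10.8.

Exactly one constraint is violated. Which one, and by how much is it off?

Distance(B, Z) = 10.8 — off by 7.10.

H = (0.00, 0.00) ✓; HG at 24.80° ✓; |HG| = 15.00 ✓; ∠HGA = 69.00° ✓; |GA| = 29.70 ✓; ∠(GA, AT) = 90.00° ✓; |AT| = 21.20 ✓; ∠ATJ = 100.9° ✓; |TJ| = 16.10 ✓; ∠TJB = 113.3° ✓; |JB| = 13.70 ✓; ∠(JB, BZ) = 90.00° ✓; |BZ| = 3.700 ✗.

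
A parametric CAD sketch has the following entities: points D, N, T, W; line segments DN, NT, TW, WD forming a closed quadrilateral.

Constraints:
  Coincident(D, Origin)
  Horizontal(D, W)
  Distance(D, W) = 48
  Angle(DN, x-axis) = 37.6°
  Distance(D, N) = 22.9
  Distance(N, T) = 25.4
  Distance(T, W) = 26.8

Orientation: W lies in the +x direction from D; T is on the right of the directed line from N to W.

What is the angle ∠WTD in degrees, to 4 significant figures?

131.3°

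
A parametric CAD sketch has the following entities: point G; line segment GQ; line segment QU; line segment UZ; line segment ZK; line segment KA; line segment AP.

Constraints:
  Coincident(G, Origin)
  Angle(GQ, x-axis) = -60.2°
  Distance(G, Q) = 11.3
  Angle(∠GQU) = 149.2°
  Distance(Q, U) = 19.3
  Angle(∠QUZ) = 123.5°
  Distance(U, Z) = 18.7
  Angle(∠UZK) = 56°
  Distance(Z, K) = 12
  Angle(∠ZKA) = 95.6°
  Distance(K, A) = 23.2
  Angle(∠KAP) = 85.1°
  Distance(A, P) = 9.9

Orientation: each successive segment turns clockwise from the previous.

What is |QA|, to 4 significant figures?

17.32

G is at the origin; GQ runs at -60.2° with length 11.3, so Q = (5.616, -9.806). ∠GQU = 149.2° gives QU at -91.00° from the x-axis; with |QU| = 19.3, U = (5.279, -29.10). ∠QUZ = 123.5° gives UZ at -147.5° from the x-axis; with |UZ| = 18.7, Z = (-10.49, -39.15). ∠UZK = 56.0° gives ZK at 88.50° from the x-axis; with |ZK| = 12.0, K = (-10.18, -27.15). ∠ZKA = 95.6° gives KA at 4.100° from the x-axis; with |KA| = 23.2, A = (12.96, -25.50). Then |QA| = |A − Q| = 17.32.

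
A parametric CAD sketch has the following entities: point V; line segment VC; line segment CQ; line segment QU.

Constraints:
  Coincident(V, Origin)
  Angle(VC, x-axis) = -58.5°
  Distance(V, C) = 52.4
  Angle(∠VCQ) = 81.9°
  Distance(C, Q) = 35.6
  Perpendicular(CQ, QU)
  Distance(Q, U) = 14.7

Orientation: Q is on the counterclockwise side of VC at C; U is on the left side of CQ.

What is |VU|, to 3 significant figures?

46.7

V is at the origin; VC runs at -58.5° with length 52.4, so C = 52.4·(cos -58.5°, sin -58.5°) = (27.4, -44.7). ∠VCQ = 81.9°, so CQ runs at -58.5° + (180° − 81.9°) = 39.6° from the x-axis; with |CQ| = 35.6, Q = C + 35.6·(cos 39.6°, sin 39.6°) = (54.8, -22.0). CQ is perpendicular to QU; with |QU| = 14.7 on the left of CQ, U = Q + 14.7·(-0.637, 0.771) = (45.4, -10.7). Then |VU| = |U − V| = 46.7.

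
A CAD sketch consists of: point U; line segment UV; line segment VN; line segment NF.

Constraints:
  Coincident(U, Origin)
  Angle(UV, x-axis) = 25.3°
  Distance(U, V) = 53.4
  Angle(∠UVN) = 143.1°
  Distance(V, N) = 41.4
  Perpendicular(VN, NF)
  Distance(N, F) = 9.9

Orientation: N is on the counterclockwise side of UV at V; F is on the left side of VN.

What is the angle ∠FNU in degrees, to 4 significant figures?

69.13°

U is at the origin; UV runs at 25.3° with length 53.4, so V = 53.4·(cos 25.3°, sin 25.3°) = (48.28, 22.82). ∠UVN = 143.1°, so VN runs at 25.3° + (180° − 143.1°) = 62.20° from the x-axis; with |VN| = 41.4, N = V + 41.4·(cos 62.20°, sin 62.20°) = (67.59, 59.44). VN is perpendicular to NF; with |NF| = 9.9 on the left of VN, F = N + 9.9·(-0.8846, 0.4664) = (58.83, 64.06). Then cos ∠FNU = NF·NU / (|NF||NU|), giving 69.13°.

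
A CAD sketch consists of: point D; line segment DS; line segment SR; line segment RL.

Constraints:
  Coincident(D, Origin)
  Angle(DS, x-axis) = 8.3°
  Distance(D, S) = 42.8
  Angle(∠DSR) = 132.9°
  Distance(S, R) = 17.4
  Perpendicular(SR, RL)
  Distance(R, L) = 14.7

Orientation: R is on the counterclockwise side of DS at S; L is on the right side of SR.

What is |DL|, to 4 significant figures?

65.47

D is at the origin; DS runs at 8.3° with length 42.8, so S = 42.8·(cos 8.3°, sin 8.3°) = (42.35, 6.178). ∠DSR = 132.9°, so SR runs at 8.3° + (180° − 132.9°) = 55.40° from the x-axis; with |SR| = 17.4, R = S + 17.4·(cos 55.40°, sin 55.40°) = (52.23, 20.50). The perpendicularity gives RL at right angles to SR; with |RL| = 14.7 on the right of SR, L = R + 14.7·(0.8231, -0.5678) = (64.33, 12.15). Then |DL| = |L − D| = 65.47.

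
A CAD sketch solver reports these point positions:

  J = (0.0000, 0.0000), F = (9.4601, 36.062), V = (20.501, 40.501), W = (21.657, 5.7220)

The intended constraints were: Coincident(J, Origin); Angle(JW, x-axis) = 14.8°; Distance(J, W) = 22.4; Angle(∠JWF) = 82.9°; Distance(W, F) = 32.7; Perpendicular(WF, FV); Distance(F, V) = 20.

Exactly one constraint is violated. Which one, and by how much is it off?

Distance(F, V) = 20 — off by 8.10.

J = (0.00, 0.00) ✓; JW at 14.80° ✓; |JW| = 22.40 ✓; ∠JWF = 82.90° ✓; |WF| = 32.70 ✓; ∠(WF, FV) = 90.00° ✓; |FV| = 11.90 ✗.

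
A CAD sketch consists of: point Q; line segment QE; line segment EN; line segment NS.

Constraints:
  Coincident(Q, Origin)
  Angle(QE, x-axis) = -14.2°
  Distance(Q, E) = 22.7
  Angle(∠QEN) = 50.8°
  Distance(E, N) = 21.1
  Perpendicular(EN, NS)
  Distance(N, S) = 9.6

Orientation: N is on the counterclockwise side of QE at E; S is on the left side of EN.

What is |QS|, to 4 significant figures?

10.46

Q is at the origin; QE runs at -14.2° with length 22.7, so E = 22.7·(cos -14.2°, sin -14.2°) = (22.01, -5.568). ∠QEN = 50.8°, so EN runs at -14.2° + (180° − 50.8°) = 115.0° from the x-axis; with |EN| = 21.1, N = E + 21.1·(cos 115.0°, sin 115.0°) = (13.09, 13.55). EN is perpendicular to NS; with |NS| = 9.6 on the left of EN, S = N + 9.6·(-0.9063, -0.4226) = (4.389, 9.497). Then |QS| = |S − Q| = 10.46.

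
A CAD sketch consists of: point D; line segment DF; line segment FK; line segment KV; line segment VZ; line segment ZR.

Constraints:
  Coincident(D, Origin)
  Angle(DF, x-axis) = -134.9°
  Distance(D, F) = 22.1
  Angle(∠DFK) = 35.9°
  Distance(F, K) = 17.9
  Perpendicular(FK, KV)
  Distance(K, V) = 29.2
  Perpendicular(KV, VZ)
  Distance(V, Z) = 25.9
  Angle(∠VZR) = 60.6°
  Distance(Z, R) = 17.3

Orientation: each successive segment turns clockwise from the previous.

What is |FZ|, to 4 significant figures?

30.28

D is at the origin; DF runs at -134.9° with length 22.1, so F = (-15.60, -15.65). ∠DFK = 35.9° gives FK at 81.00° from the x-axis; with |FK| = 17.9, K = (-12.80, 2.025). FK ⟂ KV, so KV runs at -9.000°; with |KV| = 29.2, V = (16.04, -2.543). KV is perpendicular to VZ, so VZ runs at -99.00°; with |VZ| = 25.9, Z = (11.99, -28.12). Then |FZ| = |Z − F| = 30.28.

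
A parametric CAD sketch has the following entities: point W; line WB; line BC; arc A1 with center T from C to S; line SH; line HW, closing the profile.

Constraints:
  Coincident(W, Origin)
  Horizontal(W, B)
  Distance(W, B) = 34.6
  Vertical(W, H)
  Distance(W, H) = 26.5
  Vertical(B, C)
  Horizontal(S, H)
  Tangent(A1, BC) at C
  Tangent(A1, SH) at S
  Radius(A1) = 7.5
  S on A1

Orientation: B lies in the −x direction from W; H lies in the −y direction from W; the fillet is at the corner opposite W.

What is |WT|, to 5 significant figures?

33.097

W is at the origin; W and B share the same y with |WB| = 34.6 and B on the −x side, so B = (-34.600, 0.0000). W and H share the same x with |WH| = 26.5 and H on the −y side, so H = (0.0000, -26.500). The virtual corner opposite W is at (-34.600, -26.500). Since A1 is tangent to BC there, TC ⟂ BC and since A1 is tangent to SH there, TS ⟂ SH, with radius 7.5, so the center T sits 7.5 in from both sides at T = (-27.100, -19.000). Then |WT| = |T − W| = 33.097.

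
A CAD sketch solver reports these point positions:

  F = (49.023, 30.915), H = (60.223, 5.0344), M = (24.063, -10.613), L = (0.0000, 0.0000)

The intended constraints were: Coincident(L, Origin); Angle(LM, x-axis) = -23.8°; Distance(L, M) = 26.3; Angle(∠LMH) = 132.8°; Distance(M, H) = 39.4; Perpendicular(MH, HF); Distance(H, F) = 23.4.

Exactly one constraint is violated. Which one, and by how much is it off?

Distance(H, F) = 23.4 — off by 4.80.

L = (0.00, 0.00) ✓; LM at -23.80° ✓; |LM| = 26.30 ✓; ∠LMH = 132.8° ✓; |MH| = 39.40 ✓; ∠(MH, HF) = 90.00° ✓; |HF| = 28.20 ✗.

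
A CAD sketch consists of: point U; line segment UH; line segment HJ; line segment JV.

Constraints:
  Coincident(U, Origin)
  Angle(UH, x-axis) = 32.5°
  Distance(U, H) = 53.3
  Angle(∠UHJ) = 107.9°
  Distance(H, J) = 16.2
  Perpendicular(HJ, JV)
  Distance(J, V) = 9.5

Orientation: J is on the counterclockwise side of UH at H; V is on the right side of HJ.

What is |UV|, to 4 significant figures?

68.47

∠UHJ = 107.9°, so HJ runs at 32.5° + (180° − 107.9°) = 104.6° from the x-axis; with |HJ| = 16.2, J = H + 16.2·(cos 104.6°, sin 104.6°) = (40.87, 44.31). HJ ⟂ JV; with |JV| = 9.5 on the right of HJ, V = J + 9.5·(0.9677, 0.2521) = (50.06, 46.71). Then |UV| = |V − U| = 68.47.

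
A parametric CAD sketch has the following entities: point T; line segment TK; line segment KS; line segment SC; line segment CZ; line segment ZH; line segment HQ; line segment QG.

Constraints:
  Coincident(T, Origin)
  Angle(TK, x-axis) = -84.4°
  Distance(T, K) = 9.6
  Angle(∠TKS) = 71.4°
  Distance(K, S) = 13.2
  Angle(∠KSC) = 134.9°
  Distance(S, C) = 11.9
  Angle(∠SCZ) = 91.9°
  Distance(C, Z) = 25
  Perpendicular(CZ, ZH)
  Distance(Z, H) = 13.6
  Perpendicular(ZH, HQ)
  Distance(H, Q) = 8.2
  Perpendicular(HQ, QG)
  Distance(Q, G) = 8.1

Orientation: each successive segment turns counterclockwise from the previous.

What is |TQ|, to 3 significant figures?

3.66

CZ ⟂ ZH, so ZH runs at -113°; with |ZH| = 13.6, H = (-11.1, 4.04). ZH ⟂ HQ, so HQ runs at -22.6°; with |HQ| = 8.2, Q = (-3.55, 0.889). Then |TQ| = |Q − T| = 3.66.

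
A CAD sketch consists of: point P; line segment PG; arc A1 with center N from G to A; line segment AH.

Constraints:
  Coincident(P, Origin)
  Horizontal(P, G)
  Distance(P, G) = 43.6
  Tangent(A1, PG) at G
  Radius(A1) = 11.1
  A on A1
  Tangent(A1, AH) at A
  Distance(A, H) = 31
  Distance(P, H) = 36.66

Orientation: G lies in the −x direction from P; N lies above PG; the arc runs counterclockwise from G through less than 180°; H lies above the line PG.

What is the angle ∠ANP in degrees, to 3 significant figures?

16.8°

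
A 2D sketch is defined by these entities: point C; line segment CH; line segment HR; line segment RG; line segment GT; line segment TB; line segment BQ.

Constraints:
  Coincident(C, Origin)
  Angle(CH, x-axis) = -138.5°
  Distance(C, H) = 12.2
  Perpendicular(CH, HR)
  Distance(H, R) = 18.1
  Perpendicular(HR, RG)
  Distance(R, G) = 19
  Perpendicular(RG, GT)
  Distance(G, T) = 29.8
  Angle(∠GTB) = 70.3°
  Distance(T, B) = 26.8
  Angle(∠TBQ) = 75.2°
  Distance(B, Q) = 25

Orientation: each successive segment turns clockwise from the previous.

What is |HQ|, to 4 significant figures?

19.61

C is at the origin; CH runs at -138.5° with length 12.2, so H = (-9.137, -8.084). CH ⟂ HR, so HR runs at 131.5°; with |HR| = 18.1, R = (-21.13, 5.472). HR ⟂ RG, so RG runs at 41.50°; with |RG| = 19.0, G = (-6.901, 18.06). RG ⟂ GT, so GT runs at -48.50°; with |GT| = 29.8, T = (12.85, -4.257). ∠GTB = 70.3° gives TB at -158.2° from the x-axis; with |TB| = 26.8, B = (-12.04, -14.21). ∠TBQ = 75.2° gives BQ at 97.00° from the x-axis; with |BQ| = 25.0, Q = (-15.08, 10.60). Then |HQ| = |Q − H| = 19.61.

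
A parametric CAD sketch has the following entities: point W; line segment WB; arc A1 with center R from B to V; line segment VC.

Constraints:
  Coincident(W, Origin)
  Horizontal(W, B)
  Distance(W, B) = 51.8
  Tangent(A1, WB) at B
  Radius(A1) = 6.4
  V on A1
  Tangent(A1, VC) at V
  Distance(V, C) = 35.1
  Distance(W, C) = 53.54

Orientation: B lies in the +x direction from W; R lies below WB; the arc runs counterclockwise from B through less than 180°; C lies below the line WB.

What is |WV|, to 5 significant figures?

45.854

W is at the origin; WB is horizontal with |WB| = 51.8 and B on the +x side, so B = (51.800, 0.0000). The tangent condition forces RB to be normal to WB, so R = B + (0, -6.4) = (51.800, -6.4000). Since RV ⟂ VC (tangency), |RC| = √(6.4² + 35.1²) = 35.679 regardless of where V sits on A1. So C lies on both circle(W, 53.54) and circle(R, 35.679); the below-WB intersection is C = (36.882, -38.810). V is the foot of the tangent from C: V = (45.601, -4.8103).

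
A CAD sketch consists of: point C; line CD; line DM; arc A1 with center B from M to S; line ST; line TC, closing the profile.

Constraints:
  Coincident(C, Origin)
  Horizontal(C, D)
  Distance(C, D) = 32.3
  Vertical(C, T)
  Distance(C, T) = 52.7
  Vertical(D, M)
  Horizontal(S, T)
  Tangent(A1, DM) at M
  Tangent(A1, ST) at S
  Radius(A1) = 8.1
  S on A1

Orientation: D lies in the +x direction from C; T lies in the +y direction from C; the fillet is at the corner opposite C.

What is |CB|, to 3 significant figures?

50.7

C is at the origin; C and D share the same y with |CD| = 32.3 and D on the +x side, so D = (32.3, 0.00). CT is vertical with |CT| = 52.7 and T on the +y side, so T = (0.00, 52.7). The virtual corner opposite C is at (32.3, 52.7). The tangent condition forces BM to be normal to DM and since A1 is tangent to ST there, BS ⟂ ST, with radius 8.1, so the center B sits 8.1 in from both sides at B = (24.2, 44.6). Then |CB| = |B − C| = 50.7.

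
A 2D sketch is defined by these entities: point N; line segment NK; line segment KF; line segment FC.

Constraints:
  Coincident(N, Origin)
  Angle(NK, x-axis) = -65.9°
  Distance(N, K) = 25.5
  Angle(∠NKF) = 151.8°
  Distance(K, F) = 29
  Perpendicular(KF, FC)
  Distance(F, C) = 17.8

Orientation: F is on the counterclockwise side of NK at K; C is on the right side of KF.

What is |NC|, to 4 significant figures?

59.50

N is at the origin; NK runs at -65.9° with length 25.5, so K = 25.5·(cos -65.9°, sin -65.9°) = (10.41, -23.28). ∠NKF = 151.8°, so KF runs at -65.9° + (180° − 151.8°) = -37.70° from the x-axis; with |KF| = 29.0, F = K + 29.0·(cos -37.70°, sin -37.70°) = (33.36, -41.01). KF is perpendicular to FC; with |FC| = 17.8 on the right of KF, C = F + 17.8·(-0.6115, -0.7912) = (22.47, -55.10). Then |NC| = |C − N| = 59.50.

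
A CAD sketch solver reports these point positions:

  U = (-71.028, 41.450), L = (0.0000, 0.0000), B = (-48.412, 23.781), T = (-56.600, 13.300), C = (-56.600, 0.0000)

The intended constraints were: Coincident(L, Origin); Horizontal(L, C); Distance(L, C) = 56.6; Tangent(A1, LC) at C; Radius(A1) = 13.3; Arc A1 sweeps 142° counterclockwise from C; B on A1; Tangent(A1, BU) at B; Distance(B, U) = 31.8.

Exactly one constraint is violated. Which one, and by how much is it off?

Distance(B, U) = 31.8 — off by 3.10.

L = (0.00, 0.00) ✓; L.y = 0.00, C.y = 0.00 ✓; |LC| = 56.60 ✓; ∠(TC, CL) = 90.00° ✓; |TC| = 13.30 ✓; bearing(T→B) − bearing(T→C) = 142.0° ✓; |TB| = 13.30 ✓; ∠(TB, BU) = 90.00° ✓; |BU| = 28.70 ✗.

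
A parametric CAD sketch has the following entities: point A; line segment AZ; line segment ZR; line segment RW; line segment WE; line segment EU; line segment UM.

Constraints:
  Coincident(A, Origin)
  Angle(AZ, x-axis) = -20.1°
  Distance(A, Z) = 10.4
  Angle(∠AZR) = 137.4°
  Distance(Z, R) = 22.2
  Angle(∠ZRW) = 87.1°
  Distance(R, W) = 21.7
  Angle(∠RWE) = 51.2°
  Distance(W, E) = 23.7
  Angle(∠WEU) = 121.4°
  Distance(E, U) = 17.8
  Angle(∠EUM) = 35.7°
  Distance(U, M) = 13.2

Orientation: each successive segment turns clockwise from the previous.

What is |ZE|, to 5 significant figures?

6.8184

∠ZRW = 87.1° gives RW at -155.60° from the x-axis; with |RW| = 21.7, W = (0.18676, -32.266). ∠RWE = 51.2° gives WE at 75.600° from the x-axis; with |WE| = 23.7, E = (6.0807, -9.3103). Then |ZE| = |E − Z| = 6.8184.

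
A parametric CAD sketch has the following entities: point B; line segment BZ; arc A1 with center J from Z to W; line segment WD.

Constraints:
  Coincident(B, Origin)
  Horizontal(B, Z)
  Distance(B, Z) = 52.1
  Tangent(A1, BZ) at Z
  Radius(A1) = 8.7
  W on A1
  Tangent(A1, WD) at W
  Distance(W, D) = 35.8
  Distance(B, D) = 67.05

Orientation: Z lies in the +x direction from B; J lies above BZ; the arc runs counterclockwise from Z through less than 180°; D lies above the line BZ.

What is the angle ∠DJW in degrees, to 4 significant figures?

76.34°

B is at the origin; B and Z share the same y with |BZ| = 52.1 and Z on the +x side, so Z = (52.10, 0.000). Since A1 is tangent to BZ there, JZ ⟂ BZ, so J = Z + (0, 8.7) = (52.10, 8.700). Since JW ⟂ WD (tangency), |JD| = √(8.7² + 35.8²) = 36.84 regardless of where W sits on A1. So D lies on both circle(B, 67.05) and circle(J, 36.84); the above-BZ intersection is D = (49.31, 45.44). W is the foot of the tangent from D: W = (60.37, 11.39).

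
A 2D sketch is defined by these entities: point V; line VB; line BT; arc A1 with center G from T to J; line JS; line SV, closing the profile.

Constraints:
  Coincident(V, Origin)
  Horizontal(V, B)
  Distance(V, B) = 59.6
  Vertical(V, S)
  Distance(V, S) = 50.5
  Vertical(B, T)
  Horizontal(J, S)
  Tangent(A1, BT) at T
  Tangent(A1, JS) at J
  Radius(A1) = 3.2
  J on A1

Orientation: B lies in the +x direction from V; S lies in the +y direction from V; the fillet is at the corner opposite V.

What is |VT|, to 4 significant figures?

76.09

The virtual corner opposite V is at (59.60, 50.50). Tangency of A1 to BT means the radius GT is perpendicular to BT and the tangent condition forces GJ to be normal to JS, with radius 3.2, so the center G sits 3.2 in from both sides at G = (56.40, 47.30). That places the tangent points at T = (59.60, 47.30) on BT and J = (56.40, 50.50) on JS. Then |VT| = |T − V| = 76.09.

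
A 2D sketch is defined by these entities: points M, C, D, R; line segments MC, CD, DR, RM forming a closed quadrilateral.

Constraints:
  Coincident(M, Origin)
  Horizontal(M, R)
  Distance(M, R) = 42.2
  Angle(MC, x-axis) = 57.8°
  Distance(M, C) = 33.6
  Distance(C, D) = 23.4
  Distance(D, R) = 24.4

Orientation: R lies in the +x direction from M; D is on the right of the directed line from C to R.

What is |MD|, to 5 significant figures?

19.005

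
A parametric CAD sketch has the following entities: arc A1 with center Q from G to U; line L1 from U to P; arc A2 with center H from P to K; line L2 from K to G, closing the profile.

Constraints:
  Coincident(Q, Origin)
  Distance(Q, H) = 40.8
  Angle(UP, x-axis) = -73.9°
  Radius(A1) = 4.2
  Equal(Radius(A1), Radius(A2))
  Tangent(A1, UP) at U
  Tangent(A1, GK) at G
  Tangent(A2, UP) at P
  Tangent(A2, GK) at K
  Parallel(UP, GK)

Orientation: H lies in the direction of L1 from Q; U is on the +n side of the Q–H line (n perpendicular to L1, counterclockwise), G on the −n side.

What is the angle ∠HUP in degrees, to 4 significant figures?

5.877°

Tangency of A1 to both parallel lines with radius 4.2 puts U and G at Q ± 4.2·n: U = (4.035, 1.165), G = (-4.035, -1.165). Equal radii place P and K the same way about H: P = H + 4.2·n = (15.35, -38.04), K = H − 4.2·n = (7.279, -40.36). Then cos ∠HUP = UH·UP / (|UH||UP|), giving 5.877°.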